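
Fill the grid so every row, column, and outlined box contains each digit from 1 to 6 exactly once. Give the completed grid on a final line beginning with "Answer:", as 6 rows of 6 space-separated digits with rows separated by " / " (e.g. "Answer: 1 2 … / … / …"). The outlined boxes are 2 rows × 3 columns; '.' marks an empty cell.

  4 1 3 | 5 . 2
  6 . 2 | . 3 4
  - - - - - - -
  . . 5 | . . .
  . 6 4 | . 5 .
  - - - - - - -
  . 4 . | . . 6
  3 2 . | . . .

Step 1. [r3c4∈{1,2,3,4,6}] r3c4 is the only open cell in col 4 admitting 6 ⇒ r3c4=6.
Step 2. [r5c3∈{1}] nothing but 1 survives at r5c3. So r5c3=1.
Step 3. [r3c5∈{1,2,4}] 4 has one home in row 3: r3c5 ⇒ r3c5=4.
Step 4. [r4c4∈{1,2,3}] in box 4, 2 fits only at r4c4, so r4c4=2.
Step 5. [r6c5∈{1}] r6c5's peers cover all but 1. So r6c5=1.
Step 6. [r4c6∈{1,3}] 3 has one home in row 4: r4c6 ⇒ r4c6=3.
Step 7. [r3c6∈{1}] r3c6 is down to just 1, so r3c6=1.
Step 8. [r2c4∈{1}] r2c4 is down to just 1, so r2c4=1.
Step 9. [r2c2∈{5}] only 5 remains possible at r2c2. So r2c2=5.
Step 10. [r1c5∈{6}] r1c5's peers cover all but 6, so r1c5=6.
Step 11. [r4c1∈{1}] r4c1 has the single candidate 1 ⇒ r4c1=1.
Step 12. [r6c3∈{6}] r6c3's peers cover all but 6. So r6c3=6.
Step 13. [r5c1∈{5}] nothing but 5 survives at r5c1. So r5c1=5.
Step 14. [r3c2∈{3}] r3c2 has the single candidate 3 ⇒ r3c2=3.
Step 15. [r3c1∈{2}] only 2 remains possible at r3c1. So r3c1=2.
Step 16. [r5c4∈{3}] r5c4 is down to just 3, so r5c4=3.
Step 17. [r6c4∈{4}] r6c4 is down to just 4 ⇒ r6c4=4.
Step 18. [r6c6∈{5}] nothing but 5 survives at r6c6 ⇒ r6c6=5.
Step 19. [r5c5∈{2}] r5c5 is down to just 2, so r5c5=2.

Answer: 4 1 3 5 6 2 / 6 5 2 1 3 4 / 2 3 5 6 4 1 / 1 6 4 2 5 3 / 5 4 1 3 2 6 / 3 2 6 4 1 5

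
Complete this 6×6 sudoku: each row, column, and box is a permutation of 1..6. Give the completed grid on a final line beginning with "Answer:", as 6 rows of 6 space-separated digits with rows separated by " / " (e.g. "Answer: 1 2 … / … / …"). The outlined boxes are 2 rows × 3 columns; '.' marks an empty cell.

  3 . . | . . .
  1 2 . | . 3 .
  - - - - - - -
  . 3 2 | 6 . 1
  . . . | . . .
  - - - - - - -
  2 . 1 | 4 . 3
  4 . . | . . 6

Step 1. [r2c4∈{5}] r2c4's peers cover all but 5 ⇒ r2c4=5.
Step 2. [r4c6∈{2,4,5}] col 6 places 5 nowhere but r4c6. So r4c6=5.
Step 3. [r1c5∈{1,2,4,6}] col 5 places 6 nowhere but r1c5. So r1c5=6.
Step 4. [r6c2∈{5}] r6c2 has the single candidate 5, so r6c2=5.
Step 5. [r1c2∈{4}] only 4 remains possible at r1c2, so r1c2=4.
Step 6. [r6c5∈{1,2}] r6c5 is the only open cell in col 5 admitting 1 ⇒ r6c5=1.
Step 7. [r6c4∈{2}] r6c4's peers cover all but 2, so r6c4=2.
Step 8. [r4c1∈{6}] r4c1 has the single candidate 6, so r4c1=6.
Step 9. [r4c5∈{2,4}] in row 4, 2 fits only at r4c5, so r4c5=2.
Step 10. [r1c3∈{5}] only 5 remains possible at r1c3, so r1c3=5.
Step 11. [r2c6∈{4}] nothing but 4 survives at r2c6 ⇒ r2c6=4.
Step 12. [r5c2∈{6}] nothing but 6 survives at r5c2, so r5c2=6.
Step 13. [r6c3∈{3}] r6c3 has the single candidate 3 ⇒ r6c3=3.
Step 14. [r2c3∈{6}] only 6 remains possible at r2c3, so r2c3=6.
Step 15. [r3c1∈{5}] nothing but 5 survives at r3c1. So r3c1=5.
Step 16. [r4c3∈{4}] only 4 remains possible at r4c3 ⇒ r4c3=4.
Step 17. [r1c4∈{1}] nothing but 1 survives at r1c4. So r1c4=1.
Step 18. [r4c4∈{3}] r4c4 is down to just 3 ⇒ r4c4=3.
Step 19. [r3c5∈{4}] r3c5's peers cover all but 4, so r3c5=4.
Step 20. [r5c5∈{5}] r5c5 has the single candidate 5, so r5c5=5.
Step 21. [r1c6∈{2}] r1c6 has the single candidate 2 ⇒ r1c6=2.
Step 22. [r4c2∈{1}] r4c2 has the single candidate 1. So r4c2=1.

Answer: 3 4 5 1 6 2 / 1 2 6 5 3 4 / 5 3 2 6 4 1 / 6 1 4 3 2 5 / 2 6 1 4 5 3 / 4 5 3 2 1 6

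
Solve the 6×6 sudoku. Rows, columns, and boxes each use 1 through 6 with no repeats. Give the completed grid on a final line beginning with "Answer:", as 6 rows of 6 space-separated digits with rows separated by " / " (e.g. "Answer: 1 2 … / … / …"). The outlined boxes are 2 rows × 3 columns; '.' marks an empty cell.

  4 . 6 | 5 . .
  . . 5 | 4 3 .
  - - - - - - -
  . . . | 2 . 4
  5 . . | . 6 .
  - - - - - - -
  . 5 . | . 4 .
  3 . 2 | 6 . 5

Step 1. [r5c3∈{1}] nothing but 1 survives at r5c3, so r5c3=1.
Step 2. [r4c2∈{1,2,3,4}] row 4 places 2 nowhere but r4c2. So r4c2=2.
Step 3. [r2c2∈{1}] r2c2 has the single candidate 1, so r2c2=1.
Step 4. [r1c5∈{1,2}] across col 5, 2 lands solely at r1c5, so r1c5=2.
Step 5. [r4c4∈{1,3}] r4c4 is the only open cell in col 4 admitting 1 ⇒ r4c4=1.
Step 6. [r3c3∈{3}] r3c3's peers cover all but 3 ⇒ r3c3=3.
Step 7. [r5c1∈{6}] r5c1's peers cover all but 6 ⇒ r5c1=6.
Step 8. [r5c4∈{3}] r5c4 is down to just 3, so r5c4=3.
Step 9. [r5c6∈{2}] r5c6 has the single candidate 2. So r5c6=2.
Step 10. [r4c6∈{3}] r4c6 has the single candidate 3 ⇒ r4c6=3.
Step 11. [r6c5∈{1}] only 1 remains possible at r6c5, so r6c5=1.
Step 12. [r6c2∈{4}] r6c2 has the single candidate 4 ⇒ r6c2=4.
Step 13. [r2c1∈{2}] nothing but 2 survives at r2c1, so r2c1=2.
Step 14. [r3c1∈{1}] r3c1's peers cover all but 1, so r3c1=1.
Step 15. [r3c2∈{6}] r3c2 is down to just 6, so r3c2=6.
Step 16. [r1c6∈{1}] nothing but 1 survives at r1c6 ⇒ r1c6=1.
Step 17. [r3c5∈{5}] r3c5's peers cover all but 5. So r3c5=5.
Step 18. [r4c3∈{4}] r4c3 is down to just 4, so r4c3=4.
Step 19. [r1c2∈{3}] only 3 remains possible at r1c2 ⇒ r1c2=3.
Step 20. [r2c6∈{6}] r2c6's peers cover all but 6 ⇒ r2c6=6.

Answer: 4 3 6 5 2 1 / 2 1 5 4 3 6 / 1 6 3 2 5 4 / 5 2 4 1 6 3 / 6 5 1 3 4 2 / 3 4 2 6 1 5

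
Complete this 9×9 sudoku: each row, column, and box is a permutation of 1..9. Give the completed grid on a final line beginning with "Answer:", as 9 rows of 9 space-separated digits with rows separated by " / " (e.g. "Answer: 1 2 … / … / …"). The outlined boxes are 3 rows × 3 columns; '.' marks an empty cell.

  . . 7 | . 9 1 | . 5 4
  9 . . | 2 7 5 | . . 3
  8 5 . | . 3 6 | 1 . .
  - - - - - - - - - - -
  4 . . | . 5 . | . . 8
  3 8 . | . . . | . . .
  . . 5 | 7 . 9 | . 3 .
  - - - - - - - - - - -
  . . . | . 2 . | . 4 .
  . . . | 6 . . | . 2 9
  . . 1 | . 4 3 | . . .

Step 1. [r4c2∈{1,2,6,7,9}] in box 4, 7 fits only at r4c2 ⇒ r4c2=7.
Step 2. [r7c9∈{1,5,6,7}] in box 9, 1 fits only at r7c9. So r7c9=1.
Step 3. [r6c1∈{1,2,6}] r6c1 is the only open cell in col 1 admitting 1 ⇒ r6c1=1.
Step 4. [r1c2∈{2,3,6}] across row 1, 3 lands solely at r1c2 ⇒ r1c2=3.
Step 5. [r4c6∈{2}] only 2 remains possible at r4c6 ⇒ r4c6=2.
Step 6. [r1c4∈{8}] r1c4 is down to just 8, so r1c4=8.
Step 7. [r3c8∈{7,9}] 9 has one home in row 3: r3c8. So r3c8=9.
Step 8. [r6c7∈{2,4,6}] in row 6, 4 fits only at r6c7, so r6c7=4.
Step 9. [r3c9∈{2,7}] row 3 places 7 nowhere but r3c9, so r3c9=7.
Step 10. [r3c3∈{2,4}] 2 has one home in row 3: r3c3, so r3c3=2.
Step 11. [r1c1∈{6}] only 6 remains possible at r1c1. So r1c1=6.
Step 12. [r9c1∈{2,5,7}] in col 1, 2 fits only at r9c1, so r9c1=2.
Step 13. [r8c5∈{1,8}] row 8 places 1 nowhere but r8c5 ⇒ r8c5=1.
Step 14. [r5c5∈{6}] r5c5 has the single candidate 6, so r5c5=6.
Step 15. [r5c3∈{9}] r5c3's peers cover all but 9, so r5c3=9.
Step 16. [r4c3∈{6}] nothing but 6 survives at r4c3 ⇒ r4c3=6.
Step 17. [r4c8∈{1}] r4c8 has the single candidate 1 ⇒ r4c8=1.
Step 18. [r2c3∈{4}] r2c3 has the single candidate 4 ⇒ r2c3=4.
Step 19. [r5c8∈{7}] nothing but 7 survives at r5c8. So r5c8=7.
Step 20. [r9c7∈{5,6,7,8}] in row 9, 7 fits only at r9c7. So r9c7=7.
Step 21. [r9c8∈{6,8}] across row 9, 8 lands solely at r9c8. So r9c8=8.
Step 22. [r6c9∈{2,6}] 6 has one home in row 6: r6c9, so r6c9=6.
Step 23. [r7c7∈{3,5,6}] r7c7 is the only open cell in box 9 admitting 6. So r7c7=6.
Step 24. [r9c9∈{5}] nothing but 5 survives at r9c9 ⇒ r9c9=5.
Step 25. [r7c3∈{3,8}] r7c3 is the only open cell in row 7 admitting 3, so r7c3=3.
Step 26. [r8c1∈{5,7}] r8c1 is the only open cell in row 8 admitting 5 ⇒ r8c1=5.
Step 27. [r8c6∈{7,8}] in row 8, 7 fits only at r8c6, so r8c6=7.
Step 28. [r7c2∈{9}] r7c2 has the single candidate 9, so r7c2=9.
Step 29. [r1c7∈{2}] r1c7 is down to just 2, so r1c7=2.
Step 30. [r5c4∈{1,4}] 1 has one home in row 5: r5c4, so r5c4=1.
Step 31. [r4c4∈{3}] nothing but 3 survives at r4c4 ⇒ r4c4=3.
Step 32. [r7c6∈{8}] r7c6's peers cover all but 8 ⇒ r7c6=8.
Step 33. [r5c6∈{4}] r5c6 has the single candidate 4 ⇒ r5c6=4.
Step 34. [r7c1∈{7}] r7c1 has the single candidate 7, so r7c1=7.
Step 35. [r5c9∈{2}] r5c9 has the single candidate 2, so r5c9=2.
Step 36. [r6c2∈{2}] r6c2 has the single candidate 2. So r6c2=2.
Step 37. [r3c4∈{4}] r3c4 is down to just 4 ⇒ r3c4=4.
Step 38. [r2c2∈{1}] r2c2 has the single candidate 1, so r2c2=1.
Step 39. [r2c8∈{6}] r2c8's peers cover all but 6, so r2c8=6.
Step 40. [r9c2∈{6}] only 6 remains possible at r9c2 ⇒ r9c2=6.
Step 41. [r8c2∈{4}] r8c2 is down to just 4 ⇒ r8c2=4.
Step 42. [r9c4∈{9}] only 9 remains possible at r9c4 ⇒ r9c4=9.
Step 43. [r2c7∈{8}] nothing but 8 survives at r2c7 ⇒ r2c7=8.
Step 44. [r7c4∈{5}] nothing but 5 survives at r7c4. So r7c4=5.
Step 45. [r6c5∈{8}] nothing but 8 survives at r6c5. So r6c5=8.
Step 46. [r5c7∈{5}] nothing but 5 survives at r5c7, so r5c7=5.
Step 47. [r4c7∈{9}] only 9 remains possible at r4c7, so r4c7=9.
Step 48. [r8c7∈{3}] r8c7's peers cover all but 3. So r8c7=3.
Step 49. [r8c3∈{8}] r8c3's peers cover all but 8. So r8c3=8.

Answer: 6 3 7 8 9 1 2 5 4 / 9 1 4 2 7 5 8 6 3 / 8 5 2 4 3 6 1 9 7 / 4 7 6 3 5 2 9 1 8 / 3 8 9 1 6 4 5 7 2 / 1 2 5 7 8 9 4 3 6 / 7 9 3 5 2 8 6 4 1 / 5 4 8 6 1 7 3 2 9 / 2 6 1 9 4 3 7 8 5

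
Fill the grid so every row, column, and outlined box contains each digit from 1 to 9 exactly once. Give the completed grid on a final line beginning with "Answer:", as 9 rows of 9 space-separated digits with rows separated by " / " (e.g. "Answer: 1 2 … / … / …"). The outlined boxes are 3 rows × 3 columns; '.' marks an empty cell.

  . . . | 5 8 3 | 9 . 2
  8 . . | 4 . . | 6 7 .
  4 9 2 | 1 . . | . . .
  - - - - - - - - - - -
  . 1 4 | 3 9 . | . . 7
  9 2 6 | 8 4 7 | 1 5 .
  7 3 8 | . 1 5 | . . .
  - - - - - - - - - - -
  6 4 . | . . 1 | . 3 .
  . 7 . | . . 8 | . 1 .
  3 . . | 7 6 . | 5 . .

Step 1. [r8c1∈{2,5}] col 1 places 2 nowhere but r8c1, so r8c1=2.
Step 2. [r9c6∈{2,4,9}] r9c6 is the only open cell in col 6 admitting 4 ⇒ r9c6=4.
Step 3. [r9c8∈{2,8,9}] 2 has one home in row 9: r9c8 ⇒ r9c8=2.
Step 4. [r6c4∈{2,6}] across col 4, 6 lands solely at r6c4 ⇒ r6c4=6.
Step 5. [r3c8∈{8}] r3c8's peers cover all but 8 ⇒ r3c8=8.
Step 6. [r2c3∈{1,3,5}] col 3 places 3 nowhere but r2c3, so r2c3=3.
Step 7. [r8c4∈{9}] only 9 remains possible at r8c4, so r8c4=9.
Step 8. [r3c9∈{3,5}] in row 3, 5 fits only at r3c9, so r3c9=5.
Step 9. [r6c8∈{4,9}] 9 has one home in col 8: r6c8. So r6c8=9.
Step 10. [r6c7∈{2,4}] r6c7 is the only open cell in row 6 admitting 2 ⇒ r6c7=2.
Step 11. [r9c3∈{1,9}] across row 9, 1 lands solely at r9c3, so r9c3=1.
Step 12. [r2c5∈{2}] r2c5 is down to just 2 ⇒ r2c5=2.
Step 13. [r8c3∈{5}] nothing but 5 survives at r8c3 ⇒ r8c3=5.
Step 14. [r9c9∈{8,9}] row 9 places 9 nowhere but r9c9 ⇒ r9c9=9.
Step 15. [r7c9∈{8}] r7c9 has the single candidate 8, so r7c9=8.
Step 16. [r8c7∈{4}] r8c7 is down to just 4 ⇒ r8c7=4.
Step 17. [r6c9∈{4}] r6c9's peers cover all but 4, so r6c9=4.
Step 18. [r3c7∈{3}] nothing but 3 survives at r3c7. So r3c7=3.
Step 19. [r2c2∈{5}] nothing but 5 survives at r2c2, so r2c2=5.
Step 20. [r7c3∈{9}] r7c3 has the single candidate 9 ⇒ r7c3=9.
Step 21. [r7c5∈{5}] nothing but 5 survives at r7c5. So r7c5=5.
Step 22. [r9c2∈{8}] r9c2 has the single candidate 8 ⇒ r9c2=8.
Step 23. [r4c7∈{8}] nothing but 8 survives at r4c7. So r4c7=8.
Step 24. [r4c1∈{5}] r4c1's peers cover all but 5, so r4c1=5.
Step 25. [r4c6∈{2}] only 2 remains possible at r4c6. So r4c6=2.
Step 26. [r1c8∈{4}] r1c8 has the single candidate 4. So r1c8=4.
Step 27. [r8c9∈{6}] r8c9 has the single candidate 6. So r8c9=6.
Step 28. [r5c9∈{3}] r5c9 is down to just 3 ⇒ r5c9=3.
Step 29. [r3c6∈{6}] r3c6 has the single candidate 6 ⇒ r3c6=6.
Step 30. [r7c7∈{7}] r7c7 is down to just 7. So r7c7=7.
Step 31. [r1c3∈{7}] r1c3 is down to just 7 ⇒ r1c3=7.
Step 32. [r2c6∈{9}] r2c6 is down to just 9 ⇒ r2c6=9.
Step 33. [r1c1∈{1}] r1c1 is down to just 1, so r1c1=1.
Step 34. [r3c5∈{7}] nothing but 7 survives at r3c5. So r3c5=7.
Step 35. [r4c8∈{6}] r4c8 has the single candidate 6, so r4c8=6.
Step 36. [r7c4∈{2}] only 2 remains possible at r7c4 ⇒ r7c4=2.
Step 37. [r1c2∈{6}] r1c2 has the single candidate 6, so r1c2=6.
Step 38. [r2c9∈{1}] only 1 remains possible at r2c9. So r2c9=1.
Step 39. [r8c5∈{3}] nothing but 3 survives at r8c5. So r8c5=3.

Answer: 1 6 7 5 8 3 9 4 2 / 8 5 3 4 2 9 6 7 1 / 4 9 2 1 7 6 3 8 5 / 5 1 4 3 9 2 8 6 7 / 9 2 6 8 4 7 1 5 3 / 7 3 8 6 1 5 2 9 4 / 6 4 9 2 5 1 7 3 8 / 2 7 5 9 3 8 4 1 6 / 3 8 1 7 6 4 5 2 9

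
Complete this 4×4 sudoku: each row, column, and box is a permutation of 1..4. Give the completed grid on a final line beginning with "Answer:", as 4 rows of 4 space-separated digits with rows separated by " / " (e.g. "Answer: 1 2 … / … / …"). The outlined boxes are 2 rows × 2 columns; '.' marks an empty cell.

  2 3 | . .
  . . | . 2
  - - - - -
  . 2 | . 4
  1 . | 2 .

Step 1. [r3c3∈{1,3}] in row 3, 1 fits only at r3c3, so r3c3=1.
Step 2. [r2c1∈{4}] only 4 remains possible at r2c1. So r2c1=4.
Step 3. [r1c4∈{1}] r1c4 has the single candidate 1, so r1c4=1.
Step 4. [r4c4∈{3}] nothing but 3 survives at r4c4 ⇒ r4c4=3.
Step 5. [r3c1∈{3}] only 3 remains possible at r3c1. So r3c1=3.
Step 6. [r2c2∈{1}] only 1 remains possible at r2c2, so r2c2=1.
Step 7. [r2c3∈{3}] r2c3 has the single candidate 3. So r2c3=3.
Step 8. [r1c3∈{4}] r1c3 is down to just 4 ⇒ r1c3=4.
Step 9. [r4c2∈{4}] r4c2's peers cover all but 4, so r4c2=4.

Answer: 2 3 4 1 / 4 1 3 2 / 3 2 1 4 / 1 4 2 3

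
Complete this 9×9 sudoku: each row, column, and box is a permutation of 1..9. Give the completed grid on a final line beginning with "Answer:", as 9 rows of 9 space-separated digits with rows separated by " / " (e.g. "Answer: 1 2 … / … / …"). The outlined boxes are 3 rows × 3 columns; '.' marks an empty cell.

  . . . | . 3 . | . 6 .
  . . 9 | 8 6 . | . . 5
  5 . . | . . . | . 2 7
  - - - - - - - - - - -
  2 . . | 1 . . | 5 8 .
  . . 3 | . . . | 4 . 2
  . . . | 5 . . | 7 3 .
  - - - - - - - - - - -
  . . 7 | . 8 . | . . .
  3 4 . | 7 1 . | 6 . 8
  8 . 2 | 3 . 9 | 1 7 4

Step 1. [r9c2∈{5,6}] r9c2 is the only open cell in row 9 admitting 6 ⇒ r9c2=6.
Step 2. [r1c6∈{1,2,4,5,7}] 5 has one home in row 1: r1c6 ⇒ r1c6=5.
Step 3. [r2c6∈{1,2,4,7}] box 2 places 7 nowhere but r2c6. So r2c6=7.
Step 4. [r8c8∈{5,9}] in row 8, 9 fits only at r8c8, so r8c8=9.
Step 5. [r3c3∈{1,4,6,8}] row 3 places 6 nowhere but r3c3 ⇒ r3c3=6.
Step 6. [r4c3∈{4}] nothing but 4 survives at r4c3 ⇒ r4c3=4.
Step 7. [r5c2∈{1,5,7,8,9}] across row 5, 5 lands solely at r5c2. So r5c2=5.
Step 8. [r1c4∈{2,4,9}] across box 2, 2 lands solely at r1c4 ⇒ r1c4=2.
Step 9. [r5c8∈{1}] r5c8 is down to just 1, so r5c8=1.
Step 10. [r1c9∈{1,9}] col 9 places 1 nowhere but r1c9, so r1c9=1.
Step 11. [r1c3∈{8}] only 8 remains possible at r1c3, so r1c3=8.
Step 12. [r6c2∈{1,8,9}] col 2 places 8 nowhere but r6c2, so r6c2=8.
Step 13. [r2c7∈{3}] only 3 remains possible at r2c7. So r2c7=3.
Step 14. [r6c5∈{2,4,9}] r6c5 is the only open cell in col 5 admitting 2, so r6c5=2.
Step 15. [r6c6∈{4,6}] row 6 places 4 nowhere but r6c6, so r6c6=4.
Step 16. [r1c1∈{4,7}] across row 1, 4 lands solely at r1c1, so r1c1=4.
Step 17. [r5c1∈{6,7,9}] col 1 places 7 nowhere but r5c1. So r5c1=7.
Step 18. [r2c1∈{1}] only 1 remains possible at r2c1 ⇒ r2c1=1.
Step 19. [r4c2∈{9}] nothing but 9 survives at r4c2 ⇒ r4c2=9.
Step 20. [r3c5∈{4,9}] r3c5 is the only open cell in col 5 admitting 4 ⇒ r3c5=4.
Step 21. [r4c9∈{6}] r4c9's peers cover all but 6. So r4c9=6.
Step 22. [r3c4∈{9}] r3c4's peers cover all but 9, so r3c4=9.
Step 23. [r5c4∈{6}] r5c4's peers cover all but 6, so r5c4=6.
Step 24. [r8c6∈{2}] nothing but 2 survives at r8c6. So r8c6=2.
Step 25. [r8c3∈{5}] only 5 remains possible at r8c3. So r8c3=5.
Step 26. [r5c5∈{9}] only 9 remains possible at r5c5, so r5c5=9.
Step 27. [r7c6∈{6}] r7c6 is down to just 6 ⇒ r7c6=6.
Step 28. [r1c7∈{9}] only 9 remains possible at r1c7 ⇒ r1c7=9.
Step 29. [r9c5∈{5}] only 5 remains possible at r9c5. So r9c5=5.
Step 30. [r7c2∈{1}] r7c2 has the single candidate 1, so r7c2=1.
Step 31. [r7c8∈{5}] r7c8's peers cover all but 5, so r7c8=5.
Step 32. [r7c4∈{4}] r7c4's peers cover all but 4, so r7c4=4.
Step 33. [r6c3∈{1}] only 1 remains possible at r6c3. So r6c3=1.
Step 34. [r3c7∈{8}] nothing but 8 survives at r3c7, so r3c7=8.
Step 35. [r7c7∈{2}] r7c7's peers cover all but 2, so r7c7=2.
Step 36. [r4c6∈{3}] only 3 remains possible at r4c6, so r4c6=3.
Step 37. [r6c1∈{6}] only 6 remains possible at r6c1. So r6c1=6.
Step 38. [r2c8∈{4}] nothing but 4 survives at r2c8 ⇒ r2c8=4.
Step 39. [r1c2∈{7}] nothing but 7 survives at r1c2 ⇒ r1c2=7.
Step 40. [r7c9∈{3}] nothing but 3 survives at r7c9 ⇒ r7c9=3.
Step 41. [r2c2∈{2}] only 2 remains possible at r2c2 ⇒ r2c2=2.
Step 42. [r3c6∈{1}] r3c6 is down to just 1. So r3c6=1.
Step 43. [r4c5∈{7}] only 7 remains possible at r4c5. So r4c5=7.
Step 44. [r3c2∈{3}] r3c2's peers cover all but 3, so r3c2=3.
Step 45. [r6c9∈{9}] r6c9 is down to just 9 ⇒ r6c9=9.
Step 46. [r5c6∈{8}] r5c6 has the single candidate 8. So r5c6=8.
Step 47. [r7c1∈{9}] r7c1's peers cover all but 9, so r7c1=9.

Answer: 4 7 8 2 3 5 9 6 1 / 1 2 9 8 6 7 3 4 5 / 5 3 6 9 4 1 8 2 7 / 2 9 4 1 7 3 5 8 6 / 7 5 3 6 9 8 4 1 2 / 6 8 1 5 2 4 7 3 9 / 9 1 7 4 8 6 2 5 3 / 3 4 5 7 1 2 6 9 8 / 8 6 2 3 5 9 1 7 4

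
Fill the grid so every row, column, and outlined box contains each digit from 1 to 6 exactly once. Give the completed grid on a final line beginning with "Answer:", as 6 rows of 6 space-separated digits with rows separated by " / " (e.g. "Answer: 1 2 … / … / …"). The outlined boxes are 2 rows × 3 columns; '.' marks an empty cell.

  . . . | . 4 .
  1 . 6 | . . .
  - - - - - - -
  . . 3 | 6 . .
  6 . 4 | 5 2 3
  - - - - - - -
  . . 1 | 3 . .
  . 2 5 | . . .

Step 1. [r1c6∈{1,2,5,6}] 6 has one home in row 1: r1c6 ⇒ r1c6=6.
Step 2. [r6c4∈{1,4}] r6c4 is the only open cell in col 4 admitting 4. So r6c4=4.
Step 3. [r3c5∈{1}] r3c5 has the single candidate 1 ⇒ r3c5=1.
Step 4. [r2c2∈{3,4,5}] in row 2, 4 fits only at r2c2. So r2c2=4.
Step 5. [r2c4∈{2}] r2c4 has the single candidate 2. So r2c4=2.
Step 6. [r1c2∈{3,5}] 3 has one home in col 2: r1c2, so r1c2=3.
Step 7. [r1c1∈{2,5}] in row 1, 5 fits only at r1c1. So r1c1=5.
Step 8. [r2c6∈{5}] nothing but 5 survives at r2c6 ⇒ r2c6=5.
Step 9. [r5c2∈{6}] only 6 remains possible at r5c2 ⇒ r5c2=6.
Step 10. [r3c6∈{4}] nothing but 4 survives at r3c6. So r3c6=4.
Step 11. [r6c1∈{3}] r6c1 has the single candidate 3. So r6c1=3.
Step 12. [r5c1∈{4}] nothing but 4 survives at r5c1. So r5c1=4.
Step 13. [r3c2∈{5}] only 5 remains possible at r3c2, so r3c2=5.
Step 14. [r5c6∈{2}] r5c6's peers cover all but 2. So r5c6=2.
Step 15. [r3c1∈{2}] r3c1 has the single candidate 2. So r3c1=2.
Step 16. [r2c5∈{3}] r2c5's peers cover all but 3 ⇒ r2c5=3.
Step 17. [r5c5∈{5}] r5c5's peers cover all but 5. So r5c5=5.
Step 18. [r6c5∈{6}] only 6 remains possible at r6c5 ⇒ r6c5=6.
Step 19. [r1c3∈{2}] r1c3 is down to just 2, so r1c3=2.
Step 20. [r6c6∈{1}] nothing but 1 survives at r6c6, so r6c6=1.
Step 21. [r1c4∈{1}] r1c4's peers cover all but 1, so r1c4=1.
Step 22. [r4c2∈{1}] r4c2 is down to just 1. So r4c2=1.

Answer: 5 3 2 1 4 6 / 1 4 6 2 3 5 / 2 5 3 6 1 4 / 6 1 4 5 2 3 / 4 6 1 3 5 2 / 3 2 5 4 6 1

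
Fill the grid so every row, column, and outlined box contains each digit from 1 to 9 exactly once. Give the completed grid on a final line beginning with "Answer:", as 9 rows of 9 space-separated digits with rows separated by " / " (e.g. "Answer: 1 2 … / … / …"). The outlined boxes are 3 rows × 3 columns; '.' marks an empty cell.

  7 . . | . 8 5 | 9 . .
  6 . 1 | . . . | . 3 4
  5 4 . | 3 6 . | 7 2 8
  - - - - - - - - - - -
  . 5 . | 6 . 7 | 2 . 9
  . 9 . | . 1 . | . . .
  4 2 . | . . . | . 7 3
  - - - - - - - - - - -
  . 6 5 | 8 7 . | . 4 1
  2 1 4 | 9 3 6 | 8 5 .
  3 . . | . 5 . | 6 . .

Step 1. [r5c1∈{8}] r5c1's peers cover all but 8 ⇒ r5c1=8.
Step 2. [r2c5∈{2,9}] col 5 places 2 nowhere but r2c5, so r2c5=2.
Step 3. [r5c9∈{5,6}] 5 has one home in col 9: r5c9, so r5c9=5.
Step 4. [r3c6∈{1,9}] 1 has one home in row 3: r3c6. So r3c6=1.
Step 5. [r9c3∈{7,8,9}] col 3 places 8 nowhere but r9c3. So r9c3=8.
Step 6. [r7c6∈{2}] r7c6 has the single candidate 2 ⇒ r7c6=2.
Step 7. [r5c7∈{4}] nothing but 4 survives at r5c7 ⇒ r5c7=4.
Step 8. [r5c8∈{6}] r5c8's peers cover all but 6 ⇒ r5c8=6.
Step 9. [r4c3∈{3}] only 3 remains possible at r4c3, so r4c3=3.
Step 10. [r9c2∈{7}] nothing but 7 survives at r9c2. So r9c2=7.
Step 11. [r2c6∈{9}] r2c6 is down to just 9 ⇒ r2c6=9.
Step 12. [r4c8∈{1,8}] in row 4, 8 fits only at r4c8. So r4c8=8.
Step 13. [r1c4∈{4}] nothing but 4 survives at r1c4 ⇒ r1c4=4.
Step 14. [r2c4∈{7}] only 7 remains possible at r2c4, so r2c4=7.
Step 15. [r2c7∈{5}] r2c7's peers cover all but 5 ⇒ r2c7=5.
Step 16. [r2c2∈{8}] r2c2's peers cover all but 8. So r2c2=8.
Step 17. [r1c3∈{2}] r1c3's peers cover all but 2, so r1c3=2.
Step 18. [r5c3∈{7}] r5c3's peers cover all but 7, so r5c3=7.
Step 19. [r8c9∈{7}] r8c9 is down to just 7 ⇒ r8c9=7.
Step 20. [r6c3∈{6}] r6c3 is down to just 6, so r6c3=6.
Step 21. [r9c4∈{1}] only 1 remains possible at r9c4. So r9c4=1.
Step 22. [r6c4∈{5}] r6c4's peers cover all but 5, so r6c4=5.
Step 23. [r1c9∈{6}] r1c9 is down to just 6. So r1c9=6.
Step 24. [r6c6∈{8}] r6c6 has the single candidate 8. So r6c6=8.
Step 25. [r5c4∈{2}] r5c4 is down to just 2. So r5c4=2.
Step 26. [r9c9∈{2}] r9c9's peers cover all but 2. So r9c9=2.
Step 27. [r6c5∈{9}] r6c5 is down to just 9, so r6c5=9.
Step 28. [r6c7∈{1}] only 1 remains possible at r6c7. So r6c7=1.
Step 29. [r1c8∈{1}] r1c8 is down to just 1 ⇒ r1c8=1.
Step 30. [r9c6∈{4}] r9c6's peers cover all but 4. So r9c6=4.
Step 31. [r4c1∈{1}] r4c1 has the single candidate 1. So r4c1=1.
Step 32. [r7c7∈{3}] r7c7's peers cover all but 3, so r7c7=3.
Step 33. [r7c1∈{9}] r7c1 is down to just 9 ⇒ r7c1=9.
Step 34. [r1c2∈{3}] r1c2 is down to just 3 ⇒ r1c2=3.
Step 35. [r3c3∈{9}] nothing but 9 survives at r3c3, so r3c3=9.
Step 36. [r5c6∈{3}] nothing but 3 survives at r5c6, so r5c6=3.
Step 37. [r4c5∈{4}] r4c5 is down to just 4 ⇒ r4c5=4.
Step 38. [r9c8∈{9}] nothing but 9 survives at r9c8. So r9c8=9.

Answer: 7 3 2 4 8 5 9 1 6 / 6 8 1 7 2 9 5 3 4 / 5 4 9 3 6 1 7 2 8 / 1 5 3 6 4 7 2 8 9 / 8 9 7 2 1 3 4 6 5 / 4 2 6 5 9 8 1 7 3 / 9 6 5 8 7 2 3 4 1 / 2 1 4 9 3 6 8 5 7 / 3 7 8 1 5 4 6 9 2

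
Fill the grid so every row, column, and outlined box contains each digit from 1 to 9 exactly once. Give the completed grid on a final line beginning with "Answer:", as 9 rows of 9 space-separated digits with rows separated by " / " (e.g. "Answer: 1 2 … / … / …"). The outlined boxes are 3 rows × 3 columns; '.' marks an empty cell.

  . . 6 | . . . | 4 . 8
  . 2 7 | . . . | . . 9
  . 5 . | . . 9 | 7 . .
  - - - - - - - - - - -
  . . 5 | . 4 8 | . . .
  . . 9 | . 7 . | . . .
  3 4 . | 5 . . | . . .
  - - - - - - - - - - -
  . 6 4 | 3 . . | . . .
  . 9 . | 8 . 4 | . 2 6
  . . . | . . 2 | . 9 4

Step 1. [r5c6∈{1,3,6}] across box 5, 3 lands solely at r5c6. So r5c6=3.
Step 2. [r6c3∈{1,2,8}] across col 3, 2 lands solely at r6c3. So r6c3=2.
Step 3. [r3c9∈{1,2,3}] r3c9 is the only open cell in box 3 admitting 2, so r3c9=2.
Step 4. [r8c1∈{1,5,7}] 7 has one home in row 8: r8c1, so r8c1=7.
Step 5. [r4c4∈{1,2,6,9}] 9 has one home in col 4: r4c4. So r4c4=9.
Step 6. [r5c8∈{1,4,5,6,8}] r5c8 is the only open cell in row 5 admitting 4 ⇒ r5c8=4.
Step 7. [r4c7∈{1,2,3,6}] across row 4, 2 lands solely at r4c7 ⇒ r4c7=2.
Step 8. [r1c5∈{1,2,3,5}] 2 has one home in col 5: r1c5, so r1c5=2.
Step 9. [r9c4∈{1,6,7}] r9c4 is the only open cell in row 9 admitting 7. So r9c4=7.
Step 10. [r1c4∈{1}] r1c4 is down to just 1 ⇒ r1c4=1.
Step 11. [r9c5∈{1,5,6}] across row 9, 6 lands solely at r9c5. So r9c5=6.
Step 12. [r6c5∈{1}] r6c5 is down to just 1 ⇒ r6c5=1.
Step 13. [r7c6∈{1,5}] in col 6, 1 fits only at r7c6. So r7c6=1.
Step 14. [r6c6∈{6}] only 6 remains possible at r6c6. So r6c6=6.
Step 15. [r2c6∈{5}] r2c6 is down to just 5, so r2c6=5.
Step 16. [r6c9∈{7}] only 7 remains possible at r6c9. So r6c9=7.
Step 17. [r7c9∈{5}] only 5 remains possible at r7c9. So r7c9=5.
Step 18. [r7c7∈{8}] r7c7's peers cover all but 8, so r7c7=8.
Step 19. [r5c9∈{1}] r5c9 has the single candidate 1. So r5c9=1.
Step 20. [r1c2∈{3}] r1c2 has the single candidate 3 ⇒ r1c2=3.
Step 21. [r9c1∈{1,5,8}] in row 9, 5 fits only at r9c1 ⇒ r9c1=5.
Step 22. [r5c2∈{8}] nothing but 8 survives at r5c2. So r5c2=8.
Step 23. [r9c2∈{1}] r9c2 is down to just 1 ⇒ r9c2=1.
Step 24. [r3c3∈{1,8}] r3c3 is the only open cell in col 3 admitting 1 ⇒ r3c3=1.
Step 25. [r2c8∈{1,3,6}] r2c8 is the only open cell in col 8 admitting 1. So r2c8=1.
Step 26. [r9c7∈{3}] r9c7 is down to just 3. So r9c7=3.
Step 27. [r2c7∈{6}] r2c7 is down to just 6, so r2c7=6.
Step 28. [r3c8∈{3}] only 3 remains possible at r3c8, so r3c8=3.
Step 29. [r2c4∈{4}] only 4 remains possible at r2c4 ⇒ r2c4=4.
Step 30. [r2c1∈{8}] r2c1 is down to just 8 ⇒ r2c1=8.
Step 31. [r4c8∈{6}] r4c8's peers cover all but 6 ⇒ r4c8=6.
Step 32. [r7c5∈{9}] r7c5 has the single candidate 9, so r7c5=9.
Step 33. [r2c5∈{3}] r2c5 has the single candidate 3, so r2c5=3.
Step 34. [r3c5∈{8}] r3c5 has the single candidate 8. So r3c5=8.
Step 35. [r8c3∈{3}] r8c3's peers cover all but 3 ⇒ r8c3=3.
Step 36. [r7c8∈{7}] nothing but 7 survives at r7c8, so r7c8=7.
Step 37. [r8c5∈{5}] only 5 remains possible at r8c5 ⇒ r8c5=5.
Step 38. [r5c7∈{5}] r5c7 has the single candidate 5, so r5c7=5.
Step 39. [r6c7∈{9}] nothing but 9 survives at r6c7. So r6c7=9.
Step 40. [r4c2∈{7}] only 7 remains possible at r4c2. So r4c2=7.
Step 41. [r1c1∈{9}] r1c1 is down to just 9. So r1c1=9.
Step 42. [r9c3∈{8}] nothing but 8 survives at r9c3. So r9c3=8.
Step 43. [r4c1∈{1}] nothing but 1 survives at r4c1. So r4c1=1.
Step 44. [r4c9∈{3}] r4c9 has the single candidate 3 ⇒ r4c9=3.
Step 45. [r8c7∈{1}] only 1 remains possible at r8c7 ⇒ r8c7=1.
Step 46. [r1c6∈{7}] r1c6 is down to just 7. So r1c6=7.
Step 47. [r7c1∈{2}] nothing but 2 survives at r7c1. So r7c1=2.
Step 48. [r3c1∈{4}] nothing but 4 survives at r3c1, so r3c1=4.
Step 49. [r5c1∈{6}] r5c1 is down to just 6, so r5c1=6.
Step 50. [r3c4∈{6}] only 6 remains possible at r3c4 ⇒ r3c4=6.
Step 51. [r5c4∈{2}] nothing but 2 survives at r5c4 ⇒ r5c4=2.
Step 52. [r1c8∈{5}] r1c8's peers cover all but 5, so r1c8=5.
Step 53. [r6c8∈{8}] r6c8's peers cover all but 8. So r6c8=8.

Answer: 9 3 6 1 2 7 4 5 8 / 8 2 7 4 3 5 6 1 9 / 4 5 1 6 8 9 7 3 2 / 1 7 5 9 4 8 2 6 3 / 6 8 9 2 7 3 5 4 1 / 3 4 2 5 1 6 9 8 7 / 2 6 4 3 9 1 8 7 5 / 7 9 3 8 5 4 1 2 6 / 5 1 8 7 6 2 3 9 4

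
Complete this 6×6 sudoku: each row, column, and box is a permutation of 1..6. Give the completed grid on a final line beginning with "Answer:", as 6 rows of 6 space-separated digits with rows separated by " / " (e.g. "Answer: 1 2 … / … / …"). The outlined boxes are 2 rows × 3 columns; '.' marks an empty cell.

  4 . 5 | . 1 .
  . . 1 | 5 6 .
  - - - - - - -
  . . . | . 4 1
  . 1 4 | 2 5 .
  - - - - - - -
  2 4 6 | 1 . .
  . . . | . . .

Step 1. [r6c3∈{3}] r6c3's peers cover all but 3. So r6c3=3.
Step 2. [r2c1∈{3}] r2c1 has the single candidate 3 ⇒ r2c1=3.
Step 3. [r4c6∈{3,6}] in row 4, 3 fits only at r4c6, so r4c6=3.
Step 4. [r6c6∈{2,4,5,6}] 6 has one home in col 6: r6c6, so r6c6=6.
Step 5. [r3c2∈{2,3,5,6}] in row 3, 3 fits only at r3c2 ⇒ r3c2=3.
Step 6. [r3c1∈{5,6}] in row 3, 5 fits only at r3c1, so r3c1=5.
Step 7. [r2c2∈{2}] only 2 remains possible at r2c2, so r2c2=2.
Step 8. [r5c5∈{3}] r5c5's peers cover all but 3, so r5c5=3.
Step 9. [r4c1∈{6}] r4c1's peers cover all but 6. So r4c1=6.
Step 10. [r6c5∈{2}] only 2 remains possible at r6c5, so r6c5=2.
Step 11. [r6c1∈{1}] nothing but 1 survives at r6c1 ⇒ r6c1=1.
Step 12. [r6c2∈{5}] r6c2's peers cover all but 5, so r6c2=5.
Step 13. [r3c4∈{6}] r3c4's peers cover all but 6. So r3c4=6.
Step 14. [r1c6∈{2}] r1c6 is down to just 2, so r1c6=2.
Step 15. [r1c2∈{6}] r1c2 has the single candidate 6 ⇒ r1c2=6.
Step 16. [r2c6∈{4}] r2c6's peers cover all but 4, so r2c6=4.
Step 17. [r3c3∈{2}] r3c3 has the single candidate 2. So r3c3=2.
Step 18. [r1c4∈{3}] nothing but 3 survives at r1c4. So r1c4=3.
Step 19. [r5c6∈{5}] r5c6 has the single candidate 5, so r5c6=5.
Step 20. [r6c4∈{4}] nothing but 4 survives at r6c4. So r6c4=4.

Answer: 4 6 5 3 1 2 / 3 2 1 5 6 4 / 5 3 2 6 4 1 / 6 1 4 2 5 3 / 2 4 6 1 3 5 / 1 5 3 4 2 6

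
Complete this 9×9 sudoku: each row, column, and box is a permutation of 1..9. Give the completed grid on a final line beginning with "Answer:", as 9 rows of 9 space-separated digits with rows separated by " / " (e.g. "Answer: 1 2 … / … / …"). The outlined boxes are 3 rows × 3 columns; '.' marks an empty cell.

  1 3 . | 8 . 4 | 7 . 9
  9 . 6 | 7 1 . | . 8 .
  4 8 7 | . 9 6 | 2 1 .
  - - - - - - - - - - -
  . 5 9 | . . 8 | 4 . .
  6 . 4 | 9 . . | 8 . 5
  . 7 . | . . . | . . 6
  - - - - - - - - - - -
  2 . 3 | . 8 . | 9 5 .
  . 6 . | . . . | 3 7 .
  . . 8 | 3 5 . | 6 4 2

Step 1. [r1c5∈{2}] only 2 remains possible at r1c5 ⇒ r1c5=2.
Step 2. [r6c3∈{1,2}] across col 3, 2 lands solely at r6c3. So r6c3=2.
Step 3. [r8c3∈{1,5}] col 3 places 1 nowhere but r8c3. So r8c3=1.
Step 4. [r9c6∈{1,7,9}] 1 has one home in row 9: r9c6, so r9c6=1.
Step 5. [r2c6∈{3,5}] in box 2, 3 fits only at r2c6 ⇒ r2c6=3.
Step 6. [r4c1∈{3}] nothing but 3 survives at r4c1. So r4c1=3.
Step 7. [r8c5∈{4}] r8c5 is down to just 4 ⇒ r8c5=4.
Step 8. [r6c7∈{1}] r6c7's peers cover all but 1, so r6c7=1.
Step 9. [r4c5∈{6,7}] col 5 places 6 nowhere but r4c5, so r4c5=6.
Step 10. [r6c5∈{3}] nothing but 3 survives at r6c5 ⇒ r6c5=3.
Step 11. [r4c8∈{2}] r4c8 is down to just 2 ⇒ r4c8=2.
Step 12. [r5c6∈{2,7}] r5c6 is the only open cell in row 5 admitting 2 ⇒ r5c6=2.
Step 13. [r6c6∈{5}] only 5 remains possible at r6c6 ⇒ r6c6=5.
Step 14. [r6c1∈{8}] r6c1 is down to just 8, so r6c1=8.
Step 15. [r7c6∈{7}] r7c6 has the single candidate 7, so r7c6=7.
Step 16. [r7c4∈{6}] r7c4 is down to just 6, so r7c4=6.
Step 17. [r1c8∈{6}] r1c8's peers cover all but 6, so r1c8=6.
Step 18. [r6c4∈{4}] only 4 remains possible at r6c4 ⇒ r6c4=4.
Step 19. [r2c9∈{4}] only 4 remains possible at r2c9, so r2c9=4.
Step 20. [r2c2∈{2}] r2c2's peers cover all but 2. So r2c2=2.
Step 21. [r7c2∈{4}] r7c2 is down to just 4, so r7c2=4.
Step 22. [r8c1∈{5}] only 5 remains possible at r8c1 ⇒ r8c1=5.
Step 23. [r8c9∈{8}] r8c9 has the single candidate 8, so r8c9=8.
Step 24. [r8c4∈{2}] only 2 remains possible at r8c4, so r8c4=2.
Step 25. [r8c6∈{9}] r8c6 has the single candidate 9. So r8c6=9.
Step 26. [r5c5∈{7}] r5c5 is down to just 7 ⇒ r5c5=7.
Step 27. [r3c9∈{3}] r3c9's peers cover all but 3 ⇒ r3c9=3.
Step 28. [r4c9∈{7}] r4c9 has the single candidate 7. So r4c9=7.
Step 29. [r3c4∈{5}] r3c4's peers cover all but 5. So r3c4=5.
Step 30. [r1c3∈{5}] only 5 remains possible at r1c3 ⇒ r1c3=5.
Step 31. [r5c8∈{3}] r5c8 has the single candidate 3. So r5c8=3.
Step 32. [r9c2∈{9}] r9c2 is down to just 9, so r9c2=9.
Step 33. [r5c2∈{1}] r5c2's peers cover all but 1 ⇒ r5c2=1.
Step 34. [r4c4∈{1}] nothing but 1 survives at r4c4, so r4c4=1.
Step 35. [r2c7∈{5}] only 5 remains possible at r2c7. So r2c7=5.
Step 36. [r6c8∈{9}] only 9 remains possible at r6c8, so r6c8=9.
Step 37. [r9c1∈{7}] r9c1 is down to just 7 ⇒ r9c1=7.
Step 38. [r7c9∈{1}] nothing but 1 survives at r7c9. So r7c9=1.

Answer: 1 3 5 8 2 4 7 6 9 / 9 2 6 7 1 3 5 8 4 / 4 8 7 5 9 6 2 1 3 / 3 5 9 1 6 8 4 2 7 / 6 1 4 9 7 2 8 3 5 / 8 7 2 4 3 5 1 9 6 / 2 4 3 6 8 7 9 5 1 / 5 6 1 2 4 9 3 7 8 / 7 9 8 3 5 1 6 4 2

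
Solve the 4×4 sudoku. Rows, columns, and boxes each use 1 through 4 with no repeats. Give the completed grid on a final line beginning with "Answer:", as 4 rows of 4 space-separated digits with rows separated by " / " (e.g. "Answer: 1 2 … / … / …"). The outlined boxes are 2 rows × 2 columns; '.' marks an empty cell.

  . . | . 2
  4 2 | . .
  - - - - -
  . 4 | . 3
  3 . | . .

Step 1. [r4c2∈{1}] r4c2 is down to just 1, so r4c2=1.
Step 2. [r3c3∈{1,2}] 1 has one home in row 3: r3c3 ⇒ r3c3=1.
Step 3. [r1c3∈{3,4}] row 1 places 4 nowhere but r1c3, so r1c3=4.
Step 4. [r3c1∈{2}] r3c1's peers cover all but 2 ⇒ r3c1=2.
Step 5. [r1c2∈{3}] r1c2 is down to just 3, so r1c2=3.
Step 6. [r2c3∈{3}] r2c3 has the single candidate 3. So r2c3=3.
Step 7. [r4c4∈{4}] only 4 remains possible at r4c4, so r4c4=4.
Step 8. [r4c3∈{2}] r4c3 is down to just 2 ⇒ r4c3=2.
Step 9. [r2c4∈{1}] r2c4's peers cover all but 1. So r2c4=1.
Step 10. [r1c1∈{1}] nothing but 1 survives at r1c1 ⇒ r1c1=1.

Answer: 1 3 4 2 / 4 2 3 1 / 2 4 1 3 / 3 1 2 4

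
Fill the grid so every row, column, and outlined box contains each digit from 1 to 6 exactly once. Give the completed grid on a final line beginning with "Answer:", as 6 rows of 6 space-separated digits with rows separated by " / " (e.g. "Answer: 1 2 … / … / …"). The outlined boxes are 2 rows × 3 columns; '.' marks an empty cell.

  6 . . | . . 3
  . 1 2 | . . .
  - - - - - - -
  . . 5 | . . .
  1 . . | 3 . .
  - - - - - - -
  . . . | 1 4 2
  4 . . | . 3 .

Step 1. [r3c1∈{2,3}] across col 1, 2 lands solely at r3c1. So r3c1=2.
Step 2. [r1c5∈{1,2,5}] row 1 places 1 nowhere but r1c5. So r1c5=1.
Step 3. [r3c5∈{6}] r3c5 has the single candidate 6. So r3c5=6.
Step 4. [r2c5∈{5}] r2c5's peers cover all but 5. So r2c5=5.
Step 5. [r3c4∈{4}] r3c4 has the single candidate 4, so r3c4=4.
Step 6. [r1c2∈{4,5}] 5 has one home in row 1: r1c2. So r1c2=5.
Step 7. [r5c3∈{3,6}] r5c3 is the only open cell in col 3 admitting 3, so r5c3=3.
Step 8. [r5c2∈{6}] r5c2 has the single candidate 6 ⇒ r5c2=6.
Step 9. [r2c4∈{6}] nothing but 6 survives at r2c4. So r2c4=6.
Step 10. [r4c6∈{5}] only 5 remains possible at r4c6. So r4c6=5.
Step 11. [r4c2∈{4}] only 4 remains possible at r4c2. So r4c2=4.
Step 12. [r1c3∈{4}] r1c3 is down to just 4, so r1c3=4.
Step 13. [r6c4∈{5}] nothing but 5 survives at r6c4 ⇒ r6c4=5.
Step 14. [r1c4∈{2}] r1c4 is down to just 2. So r1c4=2.
Step 15. [r2c1∈{3}] r2c1's peers cover all but 3 ⇒ r2c1=3.
Step 16. [r4c5∈{2}] r4c5 is down to just 2 ⇒ r4c5=2.
Step 17. [r4c3∈{6}] r4c3's peers cover all but 6 ⇒ r4c3=6.
Step 18. [r6c2∈{2}] nothing but 2 survives at r6c2, so r6c2=2.
Step 19. [r5c1∈{5}] r5c1 has the single candidate 5, so r5c1=5.
Step 20. [r6c3∈{1}] r6c3 has the single candidate 1. So r6c3=1.
Step 21. [r6c6∈{6}] only 6 remains possible at r6c6, so r6c6=6.
Step 22. [r2c6∈{4}] only 4 remains possible at r2c6, so r2c6=4.
Step 23. [r3c2∈{3}] r3c2 has the single candidate 3. So r3c2=3.
Step 24. [r3c6∈{1}] only 1 remains possible at r3c6. So r3c6=1.

Answer: 6 5 4 2 1 3 / 3 1 2 6 5 4 / 2 3 5 4 6 1 / 1 4 6 3 2 5 / 5 6 3 1 4 2 / 4 2 1 5 3 6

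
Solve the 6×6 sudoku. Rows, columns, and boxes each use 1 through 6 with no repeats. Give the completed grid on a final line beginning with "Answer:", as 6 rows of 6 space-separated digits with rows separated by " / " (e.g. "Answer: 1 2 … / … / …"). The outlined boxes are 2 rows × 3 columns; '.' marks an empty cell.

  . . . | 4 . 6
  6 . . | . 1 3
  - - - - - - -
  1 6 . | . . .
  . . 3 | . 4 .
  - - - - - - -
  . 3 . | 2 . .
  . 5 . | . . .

Step 1. [r3c3∈{2,4,5}] r3c3 is the only open cell in row 3 admitting 4, so r3c3=4.
Step 2. [r1c5∈{2,5}] r1c5 is the only open cell in box 2 admitting 2. So r1c5=2.
Step 3. [r4c1∈{2,5}] in box 3, 5 fits only at r4c1 ⇒ r4c1=5.
Step 4. [r1c3∈{1,5}] r1c3 is the only open cell in row 1 admitting 5, so r1c3=5.
Step 5. [r2c3∈{2}] only 2 remains possible at r2c3. So r2c3=2.
Step 6. [r3c6∈{2,5}] in row 3, 2 fits only at r3c6 ⇒ r3c6=2.
Step 7. [r5c6∈{1,4,5}] col 6 places 5 nowhere but r5c6, so r5c6=5.
Step 8. [r5c5∈{6}] r5c5 is down to just 6, so r5c5=6.
Step 9. [r6c6∈{1,4}] 4 has one home in col 6: r6c6. So r6c6=4.
Step 10. [r6c4∈{1,3}] box 6 places 1 nowhere but r6c4 ⇒ r6c4=1.
Step 11. [r3c5∈{3,5}] across col 5, 5 lands solely at r3c5 ⇒ r3c5=5.
Step 12. [r1c1∈{3}] nothing but 3 survives at r1c1. So r1c1=3.
Step 13. [r4c6∈{1}] nothing but 1 survives at r4c6, so r4c6=1.
Step 14. [r6c1∈{2}] r6c1 has the single candidate 2. So r6c1=2.
Step 15. [r2c4∈{5}] r2c4 is down to just 5, so r2c4=5.
Step 16. [r1c2∈{1}] only 1 remains possible at r1c2. So r1c2=1.
Step 17. [r6c3∈{6}] only 6 remains possible at r6c3 ⇒ r6c3=6.
Step 18. [r4c4∈{6}] only 6 remains possible at r4c4, so r4c4=6.
Step 19. [r5c3∈{1}] nothing but 1 survives at r5c3, so r5c3=1.
Step 20. [r4c2∈{2}] r4c2 is down to just 2 ⇒ r4c2=2.
Step 21. [r3c4∈{3}] r3c4 has the single candidate 3 ⇒ r3c4=3.
Step 22. [r5c1∈{4}] r5c1's peers cover all but 4. So r5c1=4.
Step 23. [r2c2∈{4}] r2c2 is down to just 4 ⇒ r2c2=4.
Step 24. [r6c5∈{3}] r6c5 has the single candidate 3, so r6c5=3.

Answer: 3 1 5 4 2 6 / 6 4 2 5 1 3 / 1 6 4 3 5 2 / 5 2 3 6 4 1 / 4 3 1 2 6 5 / 2 5 6 1 3 4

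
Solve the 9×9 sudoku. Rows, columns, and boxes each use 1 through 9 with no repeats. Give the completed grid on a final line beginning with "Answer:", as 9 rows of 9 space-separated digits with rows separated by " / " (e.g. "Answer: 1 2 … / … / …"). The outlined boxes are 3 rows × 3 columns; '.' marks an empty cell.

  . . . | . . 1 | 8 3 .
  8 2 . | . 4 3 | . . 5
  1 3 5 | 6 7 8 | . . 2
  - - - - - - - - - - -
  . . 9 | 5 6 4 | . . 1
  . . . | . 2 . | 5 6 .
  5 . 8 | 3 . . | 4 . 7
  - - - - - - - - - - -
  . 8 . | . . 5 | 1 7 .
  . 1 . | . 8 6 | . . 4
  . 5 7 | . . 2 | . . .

Step 1. [r2c4∈{9}] nothing but 9 survives at r2c4, so r2c4=9.
Step 2. [r4c1∈{2,3,7}] across box 4, 2 lands solely at r4c1. So r4c1=2.
Step 3. [r1c2∈{4,6,7,9}] across col 2, 9 lands solely at r1c2 ⇒ r1c2=9.
Step 4. [r1c9∈{6}] r1c9 has the single candidate 6 ⇒ r1c9=6.
Step 5. [r5c6∈{7,9}] r5c6 is the only open cell in col 6 admitting 7. So r5c6=7.
Step 6. [r5c9∈{3,8,9}] row 5 places 9 nowhere but r5c9, so r5c9=9.
Step 7. [r7c9∈{3}] r7c9 has the single candidate 3. So r7c9=3.
Step 8. [r8c7∈{2,9}] across col 7, 2 lands solely at r8c7. So r8c7=2.
Step 9. [r5c3∈{1,3,4}] across col 3, 1 lands solely at r5c3. So r5c3=1.
Step 10. [r5c1∈{3,4}] across row 5, 3 lands solely at r5c1 ⇒ r5c1=3.
Step 11. [r7c5∈{9}] r7c5's peers cover all but 9, so r7c5=9.
Step 12. [r7c4∈{4}] r7c4's peers cover all but 4. So r7c4=4.
Step 13. [r9c1∈{4,6,9}] in row 9, 4 fits only at r9c1 ⇒ r9c1=4.
Step 14. [r3c7∈{9}] r3c7 has the single candidate 9, so r3c7=9.
Step 15. [r9c8∈{8,9}] in row 9, 9 fits only at r9c8. So r9c8=9.
Step 16. [r9c4∈{1}] r9c4 has the single candidate 1. So r9c4=1.
Step 17. [r7c3∈{2,6}] 2 has one home in row 7: r7c3. So r7c3=2.
Step 18. [r1c3∈{4}] only 4 remains possible at r1c3, so r1c3=4.
Step 19. [r5c2∈{4}] only 4 remains possible at r5c2 ⇒ r5c2=4.
Step 20. [r4c7∈{3}] nothing but 3 survives at r4c7. So r4c7=3.
Step 21. [r6c5∈{1}] nothing but 1 survives at r6c5, so r6c5=1.
Step 22. [r9c9∈{8}] r9c9's peers cover all but 8. So r9c9=8.
Step 23. [r8c3∈{3}] r8c3 has the single candidate 3, so r8c3=3.
Step 24. [r2c3∈{6}] r2c3's peers cover all but 6 ⇒ r2c3=6.
Step 25. [r1c1∈{7}] nothing but 7 survives at r1c1, so r1c1=7.
Step 26. [r1c5∈{5}] r1c5 is down to just 5, so r1c5=5.
Step 27. [r9c7∈{6}] r9c7 is down to just 6. So r9c7=6.
Step 28. [r8c1∈{9}] nothing but 9 survives at r8c1, so r8c1=9.
Step 29. [r6c6∈{9}] r6c6's peers cover all but 9, so r6c6=9.
Step 30. [r4c2∈{7}] only 7 remains possible at r4c2 ⇒ r4c2=7.
Step 31. [r6c2∈{6}] nothing but 6 survives at r6c2. So r6c2=6.
Step 32. [r7c1∈{6}] r7c1 has the single candidate 6, so r7c1=6.
Step 33. [r6c8∈{2}] r6c8 is down to just 2, so r6c8=2.
Step 34. [r4c8∈{8}] r4c8's peers cover all but 8, so r4c8=8.
Step 35. [r1c4∈{2}] r1c4 has the single candidate 2. So r1c4=2.
Step 36. [r8c8∈{5}] nothing but 5 survives at r8c8. So r8c8=5.
Step 37. [r2c8∈{1}] r2c8 has the single candidate 1 ⇒ r2c8=1.
Step 38. [r9c5∈{3}] r9c5's peers cover all but 3. So r9c5=3.
Step 39. [r2c7∈{7}] r2c7's peers cover all but 7, so r2c7=7.
Step 40. [r5c4∈{8}] r5c4's peers cover all but 8. So r5c4=8.
Step 41. [r3c8∈{4}] only 4 remains possible at r3c8 ⇒ r3c8=4.
Step 42. [r8c4∈{7}] r8c4's peers cover all but 7 ⇒ r8c4=7.

Answer: 7 9 4 2 5 1 8 3 6 / 8 2 6 9 4 3 7 1 5 / 1 3 5 6 7 8 9 4 2 / 2 7 9 5 6 4 3 8 1 / 3 4 1 8 2 7 5 6 9 / 5 6 8 3 1 9 4 2 7 / 6 8 2 4 9 5 1 7 3 / 9 1 3 7 8 6 2 5 4 / 4 5 7 1 3 2 6 9 8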